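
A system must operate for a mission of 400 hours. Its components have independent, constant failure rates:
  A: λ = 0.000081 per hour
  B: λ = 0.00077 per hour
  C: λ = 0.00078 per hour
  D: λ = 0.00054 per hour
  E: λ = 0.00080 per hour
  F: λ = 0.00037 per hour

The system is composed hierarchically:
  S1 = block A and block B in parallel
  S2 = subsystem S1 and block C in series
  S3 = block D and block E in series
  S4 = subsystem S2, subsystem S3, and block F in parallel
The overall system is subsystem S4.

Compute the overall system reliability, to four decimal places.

R(A) = exp(−0.000081 × 400) = 0.968119
R(B) = exp(−0.00077 × 400) = 0.734915
R(C) = exp(−0.00078 × 400) = 0.731982
R(D) = exp(−0.00054 × 400) = 0.805735
R(E) = exp(−0.00080 × 400) = 0.726149
R(F) = exp(−0.00037 × 400) = 0.862431
Parallel (A and B): 1 − (1 − 0.968119)(1 − 0.734915) = 0.991549
Series ([0.991549] and C): 0.991549 × 0.731982 = 0.725796
Series (D and E): 0.805735 × 0.726149 = 0.585084
Parallel ([0.725796], [0.585084], and F): 1 − (1 − 0.725796)(1 − 0.585084)(1 − 0.862431) = 0.9843

0.9843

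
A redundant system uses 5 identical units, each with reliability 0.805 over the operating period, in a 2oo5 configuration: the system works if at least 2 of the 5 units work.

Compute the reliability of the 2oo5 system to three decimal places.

R = Σ_{i=2}^{5} C(5,i) p^i (1−p)^{5−i} with p = 0.805
C(5,2)·0.805^2·0.195^3 = 0.04805
C(5,3)·0.805^3·0.195^2 = 0.19836
C(5,4)·0.805^4·0.195^1 = 0.40944
C(5,5)·0.805^5·0.195^0 = 0.33805
Sum = 0.994

0.994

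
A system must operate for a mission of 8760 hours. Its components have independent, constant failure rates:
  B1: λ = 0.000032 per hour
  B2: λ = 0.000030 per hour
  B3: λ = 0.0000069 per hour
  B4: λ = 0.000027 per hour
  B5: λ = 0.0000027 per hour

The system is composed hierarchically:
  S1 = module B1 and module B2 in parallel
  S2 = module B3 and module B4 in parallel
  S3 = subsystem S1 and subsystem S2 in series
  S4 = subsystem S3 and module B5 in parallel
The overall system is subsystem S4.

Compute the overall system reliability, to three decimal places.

0.998

R(B1) = exp(−0.000032 × 8760) = 0.75554
R(B2) = exp(−0.000030 × 8760) = 0.76890
R(B3) = exp(−0.0000069 × 8760) = 0.94135
R(B4) = exp(−0.000027 × 8760) = 0.78937
R(B5) = exp(−0.0000027 × 8760) = 0.97663
Parallel (B1 and B2): 1 − (1 − 0.75554)(1 − 0.76890) = 0.94351
Parallel (B3 and B4): 1 − (1 − 0.94135)(1 − 0.78937) = 0.98765
Series ([0.94351] and [0.98765]): 0.94351 × 0.98765 = 0.93186
Parallel ([0.93186] and B5): 1 − (1 − 0.93186)(1 − 0.97663) = 0.998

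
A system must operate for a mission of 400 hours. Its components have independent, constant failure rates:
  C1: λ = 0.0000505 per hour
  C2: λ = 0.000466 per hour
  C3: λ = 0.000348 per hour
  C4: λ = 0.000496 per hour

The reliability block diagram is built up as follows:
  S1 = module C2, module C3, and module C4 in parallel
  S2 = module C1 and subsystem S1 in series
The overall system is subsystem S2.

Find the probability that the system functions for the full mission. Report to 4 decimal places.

0.9761

R(C1) = exp(−0.0000505 × 400) = 0.980003
R(C2) = exp(−0.000466 × 400) = 0.829942
R(C3) = exp(−0.000348 × 400) = 0.870054
R(C4) = exp(−0.000496 × 400) = 0.820042
Parallel (C2, C3, and C4): 1 − (1 − 0.829942)(1 − 0.870054)(1 − 0.820042) = 0.996023
Series (C1 and [0.996023]): 0.980003 × 0.996023 = 0.9761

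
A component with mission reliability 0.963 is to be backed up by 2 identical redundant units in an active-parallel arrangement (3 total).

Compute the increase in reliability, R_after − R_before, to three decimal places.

R_before = 0.963
R_after = 1 − (1 − 0.963)^3 = 1.000
ΔR = 1.000 − 0.963 = 0.037

0.037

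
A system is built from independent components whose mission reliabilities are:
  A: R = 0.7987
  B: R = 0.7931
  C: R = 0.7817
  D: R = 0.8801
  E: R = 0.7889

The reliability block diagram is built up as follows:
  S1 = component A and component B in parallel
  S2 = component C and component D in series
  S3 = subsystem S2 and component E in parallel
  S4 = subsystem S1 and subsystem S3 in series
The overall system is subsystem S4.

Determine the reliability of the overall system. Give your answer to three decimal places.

0.895

Parallel (A and B): 1 − (1 − 0.79870)(1 − 0.79310) = 0.95835
Series (C and D): 0.78170 × 0.88010 = 0.68797
Parallel ([0.68797] and E): 1 − (1 − 0.68797)(1 − 0.78890) = 0.93413
Series ([0.95835] and [0.93413]): 0.95835 × 0.93413 = 0.895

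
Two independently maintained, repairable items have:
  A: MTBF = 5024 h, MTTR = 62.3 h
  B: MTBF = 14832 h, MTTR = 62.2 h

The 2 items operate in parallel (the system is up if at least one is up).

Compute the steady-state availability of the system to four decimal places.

A(A) = MTBF/(MTBF+MTTR) = 5024/(5024+62.3) = 0.987751
A(B) = MTBF/(MTBF+MTTR) = 14832/(14832+62.2) = 0.995824
Parallel availability: 1 − (1 − 0.987751)(1 − 0.995824) = 0.9999

0.9999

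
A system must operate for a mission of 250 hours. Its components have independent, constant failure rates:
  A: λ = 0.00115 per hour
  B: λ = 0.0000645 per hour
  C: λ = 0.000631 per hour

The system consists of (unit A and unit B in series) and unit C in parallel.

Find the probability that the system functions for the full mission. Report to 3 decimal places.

0.962

R(A) = exp(−0.00115 × 250) = 0.75014
R(B) = exp(−0.0000645 × 250) = 0.98400
R(C) = exp(−0.000631 × 250) = 0.85406
Series (A and B): 0.75014 × 0.98400 = 0.73814
Parallel ([0.73814] and C): 1 − (1 − 0.73814)(1 − 0.85406) = 0.962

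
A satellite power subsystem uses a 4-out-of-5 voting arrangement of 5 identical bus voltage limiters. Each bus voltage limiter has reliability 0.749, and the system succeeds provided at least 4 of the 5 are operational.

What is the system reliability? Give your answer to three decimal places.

0.631

R = Σ_{i=4}^{5} C(5,i) p^i (1−p)^{5−i} with p = 0.749
C(5,4)·0.749^4·0.251^1 = 0.39498
C(5,5)·0.749^5·0.251^0 = 0.23573
Sum = 0.631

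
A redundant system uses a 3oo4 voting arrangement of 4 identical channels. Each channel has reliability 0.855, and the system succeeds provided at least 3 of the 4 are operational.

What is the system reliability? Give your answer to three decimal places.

R = Σ_{i=3}^{4} C(4,i) p^i (1−p)^{4−i} with p = 0.855
C(4,3)·0.855^3·0.145^1 = 0.36252
C(4,4)·0.855^4·0.145^0 = 0.53440
Sum = 0.897

0.897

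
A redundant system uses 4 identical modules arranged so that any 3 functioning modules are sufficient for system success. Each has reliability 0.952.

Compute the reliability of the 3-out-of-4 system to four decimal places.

R = Σ_{i=3}^{4} C(4,i) p^i (1−p)^{4−i} with p = 0.952
C(4,3)·0.952^3·0.048^1 = 0.165658
C(4,4)·0.952^4·0.048^0 = 0.821387
Sum = 0.9870

0.9870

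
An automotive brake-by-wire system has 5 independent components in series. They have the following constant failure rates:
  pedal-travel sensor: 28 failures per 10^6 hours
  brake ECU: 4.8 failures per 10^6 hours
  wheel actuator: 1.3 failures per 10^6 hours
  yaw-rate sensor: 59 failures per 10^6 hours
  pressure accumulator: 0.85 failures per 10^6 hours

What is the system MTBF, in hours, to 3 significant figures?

10600

Series of exponential components: λ_sys = Σ λ_i
λ_sys = 0.000028 + 0.0000048 + 0.0000013 + 0.000059 + 0.00000085 = 9.3950e-05 /h
MTBF = 1 / λ_sys = 10600 h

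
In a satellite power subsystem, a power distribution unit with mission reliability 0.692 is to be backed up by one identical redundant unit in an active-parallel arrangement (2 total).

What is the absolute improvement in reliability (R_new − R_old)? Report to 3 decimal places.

R_before = 0.692
R_after = 1 − (1 − 0.692)^2 = 0.905
ΔR = 0.905 − 0.692 = 0.213

0.213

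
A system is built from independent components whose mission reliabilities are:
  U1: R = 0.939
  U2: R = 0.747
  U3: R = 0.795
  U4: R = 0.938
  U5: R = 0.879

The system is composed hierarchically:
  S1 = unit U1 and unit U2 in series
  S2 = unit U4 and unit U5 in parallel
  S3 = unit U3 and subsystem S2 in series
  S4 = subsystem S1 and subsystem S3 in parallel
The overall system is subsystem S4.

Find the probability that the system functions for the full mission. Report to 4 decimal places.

0.9370

Series (U1 and U2): 0.939000 × 0.747000 = 0.701433
Parallel (U4 and U5): 1 − (1 − 0.938000)(1 − 0.879000) = 0.992498
Series (U3 and [0.992498]): 0.795000 × 0.992498 = 0.789036
Parallel ([0.701433] and [0.789036]): 1 − (1 − 0.701433)(1 − 0.789036) = 0.9370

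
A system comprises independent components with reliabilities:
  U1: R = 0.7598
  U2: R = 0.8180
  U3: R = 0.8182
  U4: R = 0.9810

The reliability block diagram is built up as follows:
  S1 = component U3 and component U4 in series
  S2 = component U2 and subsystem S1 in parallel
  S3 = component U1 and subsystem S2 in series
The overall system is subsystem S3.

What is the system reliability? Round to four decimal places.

0.7325

Series (U3 and U4): 0.818200 × 0.981000 = 0.802654
Parallel (U2 and [0.802654]): 1 − (1 − 0.818000)(1 − 0.802654) = 0.964083
Series (U1 and [0.964083]): 0.759800 × 0.964083 = 0.7325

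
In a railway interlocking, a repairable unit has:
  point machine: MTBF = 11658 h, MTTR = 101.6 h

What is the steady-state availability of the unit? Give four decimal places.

A(point machine) = MTBF/(MTBF+MTTR) = 11658/(11658+101.6) = 0.9914

0.9914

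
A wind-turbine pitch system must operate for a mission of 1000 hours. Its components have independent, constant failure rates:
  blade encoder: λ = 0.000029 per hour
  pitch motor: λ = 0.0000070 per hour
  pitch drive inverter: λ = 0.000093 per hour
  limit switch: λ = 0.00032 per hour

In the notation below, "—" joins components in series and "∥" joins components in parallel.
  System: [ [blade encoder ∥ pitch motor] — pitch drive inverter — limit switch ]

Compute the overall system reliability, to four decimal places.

R(blade encoder) = exp(−0.000029 × 1000) = 0.971416
R(pitch motor) = exp(−0.0000070 × 1000) = 0.993024
R(pitch drive inverter) = exp(−0.000093 × 1000) = 0.911194
R(limit switch) = exp(−0.00032 × 1000) = 0.726149
Parallel (blade encoder and pitch motor): 1 − (1 − 0.971416)(1 − 0.993024) = 0.999801
Series ([0.999801], pitch drive inverter, and limit switch): 0.999801 × 0.911194 × 0.726149 = 0.6615

0.6615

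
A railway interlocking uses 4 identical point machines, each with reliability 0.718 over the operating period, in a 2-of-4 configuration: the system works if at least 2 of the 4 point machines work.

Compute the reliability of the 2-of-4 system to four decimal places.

R = Σ_{i=2}^{4} C(4,i) p^i (1−p)^{4−i} with p = 0.718
C(4,2)·0.718^2·0.282^2 = 0.245979
C(4,3)·0.718^3·0.282^1 = 0.417525
C(4,4)·0.718^4·0.282^0 = 0.265765
Sum = 0.9293

0.9293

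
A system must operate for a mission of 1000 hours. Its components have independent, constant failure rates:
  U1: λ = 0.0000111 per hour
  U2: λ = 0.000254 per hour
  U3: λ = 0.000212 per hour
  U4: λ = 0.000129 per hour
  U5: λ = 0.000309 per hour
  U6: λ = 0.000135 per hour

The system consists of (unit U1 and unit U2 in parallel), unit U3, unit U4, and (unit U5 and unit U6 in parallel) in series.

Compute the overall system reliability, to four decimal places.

0.6855

R(U1) = exp(−0.0000111 × 1000) = 0.988961
R(U2) = exp(−0.000254 × 1000) = 0.775692
R(U3) = exp(−0.000212 × 1000) = 0.808965
R(U4) = exp(−0.000129 × 1000) = 0.878974
R(U5) = exp(−0.000309 × 1000) = 0.734181
R(U6) = exp(−0.000135 × 1000) = 0.873716
Parallel (U1 and U2): 1 − (1 − 0.988961)(1 − 0.775692) = 0.997524
Parallel (U5 and U6): 1 − (1 − 0.734181)(1 − 0.873716) = 0.966431
Series ([0.997524], U3, U4, and [0.966431]): 0.997524 × 0.808965 × 0.878974 × 0.966431 = 0.6855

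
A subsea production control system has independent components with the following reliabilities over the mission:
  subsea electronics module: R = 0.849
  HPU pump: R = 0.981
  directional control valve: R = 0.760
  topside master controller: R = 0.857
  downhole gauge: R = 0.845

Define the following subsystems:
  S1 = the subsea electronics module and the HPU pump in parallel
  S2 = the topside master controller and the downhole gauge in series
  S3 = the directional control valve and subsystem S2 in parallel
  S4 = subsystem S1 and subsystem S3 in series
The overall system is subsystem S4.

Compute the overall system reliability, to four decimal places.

Parallel (subsea electronics module and HPU pump): 1 − (1 − 0.849000)(1 − 0.981000) = 0.997131
Series (topside master controller and downhole gauge): 0.857000 × 0.845000 = 0.724165
Parallel (directional control valve and [0.724165]): 1 − (1 − 0.760000)(1 − 0.724165) = 0.933800
Series ([0.997131] and [0.933800]): 0.997131 × 0.933800 = 0.9311

0.9311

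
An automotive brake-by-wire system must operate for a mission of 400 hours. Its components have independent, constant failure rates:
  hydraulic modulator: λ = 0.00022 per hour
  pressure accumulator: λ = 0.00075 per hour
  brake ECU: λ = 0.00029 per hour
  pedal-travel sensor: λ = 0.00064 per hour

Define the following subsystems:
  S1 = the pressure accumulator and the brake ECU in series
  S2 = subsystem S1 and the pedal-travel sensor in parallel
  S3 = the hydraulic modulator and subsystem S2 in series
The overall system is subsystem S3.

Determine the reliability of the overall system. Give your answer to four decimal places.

R(hydraulic modulator) = exp(−0.00022 × 400) = 0.915761
R(pressure accumulator) = exp(−0.00075 × 400) = 0.740818
R(brake ECU) = exp(−0.00029 × 400) = 0.890475
R(pedal-travel sensor) = exp(−0.00064 × 400) = 0.774142
Series (pressure accumulator and brake ECU): 0.740818 × 0.890475 = 0.659680
Parallel ([0.659680] and pedal-travel sensor): 1 − (1 − 0.659680)(1 − 0.774142) = 0.923136
Series (hydraulic modulator and [0.923136]): 0.915761 × 0.923136 = 0.8454

0.8454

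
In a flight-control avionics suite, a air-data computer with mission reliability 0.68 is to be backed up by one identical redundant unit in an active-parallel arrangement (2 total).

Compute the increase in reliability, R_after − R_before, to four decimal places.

R_before = 0.68
R_after = 1 − (1 − 0.68)^2 = 0.8976
ΔR = 0.8976 − 0.68 = 0.2176

0.2176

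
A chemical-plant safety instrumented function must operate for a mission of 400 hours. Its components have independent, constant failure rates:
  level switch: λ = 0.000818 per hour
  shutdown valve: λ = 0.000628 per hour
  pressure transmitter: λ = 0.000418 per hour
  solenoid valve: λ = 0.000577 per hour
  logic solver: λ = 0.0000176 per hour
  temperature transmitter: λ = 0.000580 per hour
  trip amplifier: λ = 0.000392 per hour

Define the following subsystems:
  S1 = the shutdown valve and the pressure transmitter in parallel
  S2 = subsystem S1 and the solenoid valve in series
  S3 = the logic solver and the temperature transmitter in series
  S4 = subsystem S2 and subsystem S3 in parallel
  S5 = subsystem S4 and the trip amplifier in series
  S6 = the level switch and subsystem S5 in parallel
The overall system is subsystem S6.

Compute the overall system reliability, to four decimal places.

R(level switch) = exp(−0.000818 × 400) = 0.720940
R(shutdown valve) = exp(−0.000628 × 400) = 0.777867
R(pressure transmitter) = exp(−0.000418 × 400) = 0.846030
R(solenoid valve) = exp(−0.000577 × 400) = 0.793898
R(logic solver) = exp(−0.0000176 × 400) = 0.992985
R(temperature transmitter) = exp(−0.000580 × 400) = 0.792946
R(trip amplifier) = exp(−0.000392 × 400) = 0.854875
Parallel (shutdown valve and pressure transmitter): 1 − (1 − 0.777867)(1 − 0.846030) = 0.965798
Series ([0.965798] and solenoid valve): 0.965798 × 0.793898 = 0.766745
Series (logic solver and temperature transmitter): 0.992985 × 0.792946 = 0.787383
Parallel ([0.766745] and [0.787383]): 1 − (1 − 0.766745)(1 − 0.787383) = 0.950406
Series ([0.950406] and trip amplifier): 0.950406 × 0.854875 = 0.812478
Parallel (level switch and [0.812478]): 1 − (1 − 0.720940)(1 − 0.812478) = 0.9477

0.9477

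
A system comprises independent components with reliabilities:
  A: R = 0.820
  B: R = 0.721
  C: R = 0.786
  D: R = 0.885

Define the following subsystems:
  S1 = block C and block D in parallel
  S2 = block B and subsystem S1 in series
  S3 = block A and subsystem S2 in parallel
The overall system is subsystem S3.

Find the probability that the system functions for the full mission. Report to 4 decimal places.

0.9466

Parallel (C and D): 1 − (1 − 0.786000)(1 − 0.885000) = 0.975390
Series (B and [0.975390]): 0.721000 × 0.975390 = 0.703256
Parallel (A and [0.703256]): 1 − (1 − 0.820000)(1 − 0.703256) = 0.9466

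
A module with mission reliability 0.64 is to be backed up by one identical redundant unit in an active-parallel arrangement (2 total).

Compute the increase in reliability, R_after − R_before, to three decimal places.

R_before = 0.64
R_after = 1 − (1 − 0.64)^2 = 0.870
ΔR = 0.870 − 0.64 = 0.230

0.230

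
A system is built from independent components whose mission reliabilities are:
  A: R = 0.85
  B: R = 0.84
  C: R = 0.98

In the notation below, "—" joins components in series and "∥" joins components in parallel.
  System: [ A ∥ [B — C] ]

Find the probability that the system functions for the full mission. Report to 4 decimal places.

0.9735

Series (B and C): 0.840000 × 0.980000 = 0.823200
Parallel (A and [0.823200]): 1 − (1 − 0.850000)(1 − 0.823200) = 0.9735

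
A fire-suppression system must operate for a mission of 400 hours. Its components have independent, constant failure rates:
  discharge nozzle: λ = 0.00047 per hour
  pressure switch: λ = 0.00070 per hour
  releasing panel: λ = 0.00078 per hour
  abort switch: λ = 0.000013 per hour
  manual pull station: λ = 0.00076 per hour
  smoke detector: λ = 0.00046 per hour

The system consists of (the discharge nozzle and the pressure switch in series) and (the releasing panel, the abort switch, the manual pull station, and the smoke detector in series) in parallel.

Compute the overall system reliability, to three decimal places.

0.793

R(discharge nozzle) = exp(−0.00047 × 400) = 0.82861
R(pressure switch) = exp(−0.00070 × 400) = 0.75578
R(releasing panel) = exp(−0.00078 × 400) = 0.73198
R(abort switch) = exp(−0.000013 × 400) = 0.99481
R(manual pull station) = exp(−0.00076 × 400) = 0.73786
R(smoke detector) = exp(−0.00046 × 400) = 0.83194
Series (discharge nozzle and pressure switch): 0.82861 × 0.75578 = 0.62625
Series (releasing panel, abort switch, manual pull station, and smoke detector): 0.73198 × 0.99481 × 0.73786 × 0.83194 = 0.44700
Parallel ([0.62625] and [0.44700]): 1 − (1 − 0.62625)(1 − 0.44700) = 0.793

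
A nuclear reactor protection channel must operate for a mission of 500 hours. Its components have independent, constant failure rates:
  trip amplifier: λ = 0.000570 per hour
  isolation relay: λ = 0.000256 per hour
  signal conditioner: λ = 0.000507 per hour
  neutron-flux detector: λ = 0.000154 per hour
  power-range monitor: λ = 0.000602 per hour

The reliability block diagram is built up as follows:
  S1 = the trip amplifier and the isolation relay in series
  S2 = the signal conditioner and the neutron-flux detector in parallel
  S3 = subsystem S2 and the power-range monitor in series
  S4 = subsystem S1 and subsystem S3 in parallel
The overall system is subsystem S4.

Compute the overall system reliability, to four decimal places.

0.9079

R(trip amplifier) = exp(−0.000570 × 500) = 0.752014
R(isolation relay) = exp(−0.000256 × 500) = 0.879853
R(signal conditioner) = exp(−0.000507 × 500) = 0.776080
R(neutron-flux detector) = exp(−0.000154 × 500) = 0.925890
R(power-range monitor) = exp(−0.000602 × 500) = 0.740078
Series (trip amplifier and isolation relay): 0.752014 × 0.879853 = 0.661662
Parallel (signal conditioner and neutron-flux detector): 1 − (1 − 0.776080)(1 − 0.925890) = 0.983405
Series ([0.983405] and power-range monitor): 0.983405 × 0.740078 = 0.727796
Parallel ([0.661662] and [0.727796]): 1 − (1 − 0.661662)(1 − 0.727796) = 0.9079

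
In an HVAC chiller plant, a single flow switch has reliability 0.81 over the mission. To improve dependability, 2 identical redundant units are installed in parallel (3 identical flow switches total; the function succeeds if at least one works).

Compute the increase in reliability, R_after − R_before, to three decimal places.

0.183

R_before = 0.81
R_after = 1 − (1 − 0.81)^3 = 0.993
ΔR = 0.993 − 0.81 = 0.183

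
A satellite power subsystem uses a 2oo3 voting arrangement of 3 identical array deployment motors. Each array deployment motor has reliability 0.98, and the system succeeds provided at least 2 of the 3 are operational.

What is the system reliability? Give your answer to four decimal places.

R = Σ_{i=2}^{3} C(3,i) p^i (1−p)^{3−i} with p = 0.98
C(3,2)·0.98^2·0.02^1 = 0.057624
C(3,3)·0.98^3·0.02^0 = 0.941192
Sum = 0.9988

0.9988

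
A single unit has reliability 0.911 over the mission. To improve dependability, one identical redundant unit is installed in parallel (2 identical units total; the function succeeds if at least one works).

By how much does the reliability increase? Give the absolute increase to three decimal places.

0.081

R_before = 0.911
R_after = 1 − (1 − 0.911)^2 = 0.992
ΔR = 0.992 − 0.911 = 0.081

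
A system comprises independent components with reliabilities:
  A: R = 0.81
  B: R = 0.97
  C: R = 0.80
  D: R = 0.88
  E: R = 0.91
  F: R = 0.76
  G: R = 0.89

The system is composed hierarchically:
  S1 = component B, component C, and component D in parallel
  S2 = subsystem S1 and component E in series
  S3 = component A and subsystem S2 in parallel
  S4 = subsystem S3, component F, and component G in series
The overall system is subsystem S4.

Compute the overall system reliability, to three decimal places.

0.665

Parallel (B, C, and D): 1 − (1 − 0.97000)(1 − 0.80000)(1 − 0.88000) = 0.99928
Series ([0.99928] and E): 0.99928 × 0.91000 = 0.90934
Parallel (A and [0.90934]): 1 − (1 − 0.81000)(1 − 0.90934) = 0.98277
Series ([0.98277], F, and G): 0.98277 × 0.76000 × 0.89000 = 0.665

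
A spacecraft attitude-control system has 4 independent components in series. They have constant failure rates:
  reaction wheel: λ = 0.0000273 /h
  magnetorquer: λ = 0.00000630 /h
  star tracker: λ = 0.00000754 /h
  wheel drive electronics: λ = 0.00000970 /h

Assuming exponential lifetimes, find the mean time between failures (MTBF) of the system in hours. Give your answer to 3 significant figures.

19700

Series of exponential components: λ_sys = Σ λ_i
λ_sys = 0.0000273 + 0.00000630 + 0.00000754 + 0.00000970 = 5.0840e-05 /h
MTBF = 1 / λ_sys = 19700 h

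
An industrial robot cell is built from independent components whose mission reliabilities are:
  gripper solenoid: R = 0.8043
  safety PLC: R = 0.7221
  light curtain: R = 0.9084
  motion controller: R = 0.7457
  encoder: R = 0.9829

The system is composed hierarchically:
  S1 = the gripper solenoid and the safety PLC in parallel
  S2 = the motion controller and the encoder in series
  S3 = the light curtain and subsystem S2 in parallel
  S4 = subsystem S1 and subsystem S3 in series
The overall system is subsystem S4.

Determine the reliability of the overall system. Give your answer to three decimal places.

Parallel (gripper solenoid and safety PLC): 1 − (1 − 0.80430)(1 − 0.72210) = 0.94561
Series (motion controller and encoder): 0.74570 × 0.98290 = 0.73295
Parallel (light curtain and [0.73295]): 1 − (1 − 0.90840)(1 − 0.73295) = 0.97554
Series ([0.94561] and [0.97554]): 0.94561 × 0.97554 = 0.922

0.922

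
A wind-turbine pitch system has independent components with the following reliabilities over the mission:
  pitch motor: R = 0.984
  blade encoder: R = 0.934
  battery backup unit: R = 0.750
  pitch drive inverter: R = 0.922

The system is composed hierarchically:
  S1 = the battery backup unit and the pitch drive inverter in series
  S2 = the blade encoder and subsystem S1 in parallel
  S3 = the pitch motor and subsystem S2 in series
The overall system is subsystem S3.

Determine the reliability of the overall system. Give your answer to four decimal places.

Series (battery backup unit and pitch drive inverter): 0.750000 × 0.922000 = 0.691500
Parallel (blade encoder and [0.691500]): 1 − (1 − 0.934000)(1 − 0.691500) = 0.979639
Series (pitch motor and [0.979639]): 0.984000 × 0.979639 = 0.9640

0.9640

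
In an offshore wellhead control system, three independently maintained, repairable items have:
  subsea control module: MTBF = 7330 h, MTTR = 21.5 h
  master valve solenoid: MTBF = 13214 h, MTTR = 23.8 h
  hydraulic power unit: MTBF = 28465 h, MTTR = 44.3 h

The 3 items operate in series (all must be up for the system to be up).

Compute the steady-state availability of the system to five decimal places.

A(subsea control module) = MTBF/(MTBF+MTTR) = 7330/(7330+21.5) = 0.997075
A(master valve solenoid) = MTBF/(MTBF+MTTR) = 13214/(13214+23.8) = 0.998202
A(hydraulic power unit) = MTBF/(MTBF+MTTR) = 28465/(28465+44.3) = 0.998446
Series availability: 0.997075 × 0.998202 × 0.998446 = 0.99374

0.99374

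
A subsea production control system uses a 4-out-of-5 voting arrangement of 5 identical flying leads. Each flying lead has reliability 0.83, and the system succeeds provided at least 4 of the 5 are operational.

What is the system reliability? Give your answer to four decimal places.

R = Σ_{i=4}^{5} C(5,i) p^i (1−p)^{5−i} with p = 0.83
C(5,4)·0.83^4·0.17^1 = 0.403396
C(5,5)·0.83^5·0.17^0 = 0.393904
Sum = 0.7973

0.7973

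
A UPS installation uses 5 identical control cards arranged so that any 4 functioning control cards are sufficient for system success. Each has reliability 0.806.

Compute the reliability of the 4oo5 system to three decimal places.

R = Σ_{i=4}^{5} C(5,i) p^i (1−p)^{5−i} with p = 0.806
C(5,4)·0.806^4·0.194^1 = 0.40937
C(5,5)·0.806^5·0.194^0 = 0.34015
Sum = 0.750

0.750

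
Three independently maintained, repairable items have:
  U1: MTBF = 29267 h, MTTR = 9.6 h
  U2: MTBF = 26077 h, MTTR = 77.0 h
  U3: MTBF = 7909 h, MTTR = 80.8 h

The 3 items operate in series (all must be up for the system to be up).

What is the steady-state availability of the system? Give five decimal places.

0.98665

A(U1) = MTBF/(MTBF+MTTR) = 29267/(29267+9.6) = 0.999672
A(U2) = MTBF/(MTBF+MTTR) = 26077/(26077+77.0) = 0.997056
A(U3) = MTBF/(MTBF+MTTR) = 7909/(7909+80.8) = 0.989887
Series availability: 0.999672 × 0.997056 × 0.989887 = 0.98665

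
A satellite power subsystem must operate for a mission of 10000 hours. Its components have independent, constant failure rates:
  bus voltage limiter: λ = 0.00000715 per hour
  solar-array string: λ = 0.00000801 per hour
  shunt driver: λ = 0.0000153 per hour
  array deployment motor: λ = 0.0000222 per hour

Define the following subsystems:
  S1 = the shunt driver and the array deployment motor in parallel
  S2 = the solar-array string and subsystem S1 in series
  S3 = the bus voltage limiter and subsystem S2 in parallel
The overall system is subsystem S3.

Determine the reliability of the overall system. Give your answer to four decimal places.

0.9929

R(bus voltage limiter) = exp(−0.00000715 × 10000) = 0.930996
R(solar-array string) = exp(−0.00000801 × 10000) = 0.923024
R(shunt driver) = exp(−0.0000153 × 10000) = 0.858130
R(array deployment motor) = exp(−0.0000222 × 10000) = 0.800915
Parallel (shunt driver and array deployment motor): 1 − (1 − 0.858130)(1 − 0.800915) = 0.971756
Series (solar-array string and [0.971756]): 0.923024 × 0.971756 = 0.896954
Parallel (bus voltage limiter and [0.896954]): 1 − (1 − 0.930996)(1 − 0.896954) = 0.9929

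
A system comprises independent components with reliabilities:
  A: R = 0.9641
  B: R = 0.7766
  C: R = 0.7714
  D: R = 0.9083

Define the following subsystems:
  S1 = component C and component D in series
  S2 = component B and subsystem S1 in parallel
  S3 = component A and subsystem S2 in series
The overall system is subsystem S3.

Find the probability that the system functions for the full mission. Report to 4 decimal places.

Series (C and D): 0.771400 × 0.908300 = 0.700663
Parallel (B and [0.700663]): 1 − (1 − 0.776600)(1 − 0.700663) = 0.933128
Series (A and [0.933128]): 0.964100 × 0.933128 = 0.8996

0.8996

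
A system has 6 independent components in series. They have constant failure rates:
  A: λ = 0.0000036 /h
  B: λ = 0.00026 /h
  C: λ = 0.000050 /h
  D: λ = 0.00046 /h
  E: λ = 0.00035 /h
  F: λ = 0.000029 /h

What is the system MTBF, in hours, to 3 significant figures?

Series of exponential components: λ_sys = Σ λ_i
λ_sys = 0.0000036 + 0.00026 + 0.000050 + 0.00046 + 0.00035 + 0.000029 = 1.1526e-03 /h
MTBF = 1 / λ_sys = 868 h

868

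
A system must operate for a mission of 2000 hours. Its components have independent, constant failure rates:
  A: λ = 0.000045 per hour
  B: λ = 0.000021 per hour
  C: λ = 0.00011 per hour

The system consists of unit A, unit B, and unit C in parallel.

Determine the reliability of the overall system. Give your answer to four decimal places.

0.9993

R(A) = exp(−0.000045 × 2000) = 0.913931
R(B) = exp(−0.000021 × 2000) = 0.958870
R(C) = exp(−0.00011 × 2000) = 0.802519
Parallel (A, B, and C): 1 − (1 − 0.913931)(1 − 0.958870)(1 − 0.802519) = 0.9993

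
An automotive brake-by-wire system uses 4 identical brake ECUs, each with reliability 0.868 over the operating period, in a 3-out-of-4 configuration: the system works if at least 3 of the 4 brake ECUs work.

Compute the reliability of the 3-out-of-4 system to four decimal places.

0.9129

R = Σ_{i=3}^{4} C(4,i) p^i (1−p)^{4−i} with p = 0.868
C(4,3)·0.868^3·0.132^1 = 0.345297
C(4,4)·0.868^4·0.132^0 = 0.567648
Sum = 0.9129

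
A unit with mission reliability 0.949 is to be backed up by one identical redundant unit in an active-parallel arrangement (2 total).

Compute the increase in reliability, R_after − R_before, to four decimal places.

R_before = 0.949
R_after = 1 − (1 − 0.949)^2 = 0.9974
ΔR = 0.9974 − 0.949 = 0.0484

0.0484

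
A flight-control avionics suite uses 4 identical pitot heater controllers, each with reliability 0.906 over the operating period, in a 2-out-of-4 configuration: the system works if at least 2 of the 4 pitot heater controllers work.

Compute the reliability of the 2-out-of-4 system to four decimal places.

0.9969

R = Σ_{i=2}^{4} C(4,i) p^i (1−p)^{4−i} with p = 0.906
C(4,2)·0.906^2·0.094^2 = 0.043517
C(4,3)·0.906^3·0.094^1 = 0.279623
C(4,4)·0.906^4·0.094^0 = 0.673772
Sum = 0.9969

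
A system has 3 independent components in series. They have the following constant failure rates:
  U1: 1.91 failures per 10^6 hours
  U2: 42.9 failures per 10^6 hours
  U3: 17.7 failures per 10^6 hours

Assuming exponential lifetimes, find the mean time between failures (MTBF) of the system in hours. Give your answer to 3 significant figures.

Series of exponential components: λ_sys = Σ λ_i
λ_sys = 0.00000191 + 0.0000429 + 0.0000177 = 6.2510e-05 /h
MTBF = 1 / λ_sys = 16000 h

16000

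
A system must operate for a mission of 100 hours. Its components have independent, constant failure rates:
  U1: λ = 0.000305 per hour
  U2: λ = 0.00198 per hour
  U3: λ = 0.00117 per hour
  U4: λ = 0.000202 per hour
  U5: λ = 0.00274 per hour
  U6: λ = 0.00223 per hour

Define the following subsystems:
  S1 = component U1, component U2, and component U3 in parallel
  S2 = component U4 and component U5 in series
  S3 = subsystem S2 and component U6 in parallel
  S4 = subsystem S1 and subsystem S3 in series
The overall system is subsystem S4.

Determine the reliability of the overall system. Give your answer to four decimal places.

0.9485

R(U1) = exp(−0.000305 × 100) = 0.969960
R(U2) = exp(−0.00198 × 100) = 0.820370
R(U3) = exp(−0.00117 × 100) = 0.889585
R(U4) = exp(−0.000202 × 100) = 0.980003
R(U5) = exp(−0.00274 × 100) = 0.760332
R(U6) = exp(−0.00223 × 100) = 0.800115
Parallel (U1, U2, and U3): 1 − (1 − 0.969960)(1 − 0.820370)(1 − 0.889585) = 0.999404
Series (U4 and U5): 0.980003 × 0.760332 = 0.745128
Parallel ([0.745128] and U6): 1 − (1 − 0.745128)(1 − 0.800115) = 0.949055
Series ([0.999404] and [0.949055]): 0.999404 × 0.949055 = 0.9485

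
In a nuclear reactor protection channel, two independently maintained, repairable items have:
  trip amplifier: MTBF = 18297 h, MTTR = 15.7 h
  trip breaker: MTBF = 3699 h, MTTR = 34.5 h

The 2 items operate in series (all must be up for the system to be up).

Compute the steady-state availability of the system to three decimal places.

0.990

A(trip amplifier) = MTBF/(MTBF+MTTR) = 18297/(18297+15.7) = 0.999143
A(trip breaker) = MTBF/(MTBF+MTTR) = 3699/(3699+34.5) = 0.990759
Series availability: 0.999143 × 0.990759 = 0.990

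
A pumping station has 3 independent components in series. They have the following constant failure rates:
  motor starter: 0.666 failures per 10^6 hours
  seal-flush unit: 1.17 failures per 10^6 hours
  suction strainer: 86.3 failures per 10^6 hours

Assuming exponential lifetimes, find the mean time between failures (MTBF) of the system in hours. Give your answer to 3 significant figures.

11300

Series of exponential components: λ_sys = Σ λ_i
λ_sys = 0.000000666 + 0.00000117 + 0.0000863 = 8.8136e-05 /h
MTBF = 1 / λ_sys = 11300 h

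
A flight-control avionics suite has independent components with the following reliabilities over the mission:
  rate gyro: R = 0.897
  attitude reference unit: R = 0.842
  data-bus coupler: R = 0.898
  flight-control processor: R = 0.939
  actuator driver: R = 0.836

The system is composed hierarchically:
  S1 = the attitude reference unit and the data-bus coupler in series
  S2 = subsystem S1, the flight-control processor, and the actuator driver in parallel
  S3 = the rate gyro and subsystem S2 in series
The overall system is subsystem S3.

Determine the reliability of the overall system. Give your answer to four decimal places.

0.8948

Series (attitude reference unit and data-bus coupler): 0.842000 × 0.898000 = 0.756116
Parallel ([0.756116], flight-control processor, and actuator driver): 1 − (1 − 0.756116)(1 − 0.939000)(1 − 0.836000) = 0.997560
Series (rate gyro and [0.997560]): 0.897000 × 0.997560 = 0.8948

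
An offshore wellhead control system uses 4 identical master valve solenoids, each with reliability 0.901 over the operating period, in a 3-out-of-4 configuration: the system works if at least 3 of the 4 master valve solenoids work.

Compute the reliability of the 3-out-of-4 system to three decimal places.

R = Σ_{i=3}^{4} C(4,i) p^i (1−p)^{4−i} with p = 0.901
C(4,3)·0.901^3·0.099^1 = 0.28965
C(4,4)·0.901^4·0.099^0 = 0.65902
Sum = 0.949

0.949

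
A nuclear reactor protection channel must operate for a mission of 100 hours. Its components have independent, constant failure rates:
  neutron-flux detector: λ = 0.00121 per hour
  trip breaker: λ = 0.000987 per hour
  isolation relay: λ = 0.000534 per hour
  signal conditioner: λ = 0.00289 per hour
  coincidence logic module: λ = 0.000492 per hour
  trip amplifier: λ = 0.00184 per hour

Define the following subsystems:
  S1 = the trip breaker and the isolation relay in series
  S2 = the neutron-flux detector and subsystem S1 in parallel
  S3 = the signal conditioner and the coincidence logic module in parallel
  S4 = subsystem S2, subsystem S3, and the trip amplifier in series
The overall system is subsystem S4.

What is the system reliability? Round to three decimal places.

R(neutron-flux detector) = exp(−0.00121 × 100) = 0.88603
R(trip breaker) = exp(−0.000987 × 100) = 0.90601
R(isolation relay) = exp(−0.000534 × 100) = 0.94800
R(signal conditioner) = exp(−0.00289 × 100) = 0.74901
R(coincidence logic module) = exp(−0.000492 × 100) = 0.95199
R(trip amplifier) = exp(−0.00184 × 100) = 0.83194
Series (trip breaker and isolation relay): 0.90601 × 0.94800 = 0.85890
Parallel (neutron-flux detector and [0.85890]): 1 − (1 − 0.88603)(1 − 0.85890) = 0.98392
Parallel (signal conditioner and coincidence logic module): 1 − (1 − 0.74901)(1 − 0.95199) = 0.98795
Series ([0.98392], [0.98795], and trip amplifier): 0.98392 × 0.98795 × 0.83194 = 0.809

0.809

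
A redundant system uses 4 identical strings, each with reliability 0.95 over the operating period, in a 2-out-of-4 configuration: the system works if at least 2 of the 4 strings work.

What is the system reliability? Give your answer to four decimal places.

R = Σ_{i=2}^{4} C(4,i) p^i (1−p)^{4−i} with p = 0.95
C(4,2)·0.95^2·0.05^2 = 0.013538
C(4,3)·0.95^3·0.05^1 = 0.171475
C(4,4)·0.95^4·0.05^0 = 0.814506
Sum = 0.9995

0.9995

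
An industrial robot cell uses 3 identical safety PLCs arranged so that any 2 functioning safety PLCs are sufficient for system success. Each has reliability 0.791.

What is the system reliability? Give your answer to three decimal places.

0.887

R = Σ_{i=2}^{3} C(3,i) p^i (1−p)^{3−i} with p = 0.791
C(3,2)·0.791^2·0.209^1 = 0.39230
C(3,3)·0.791^3·0.209^0 = 0.49491
Sum = 0.887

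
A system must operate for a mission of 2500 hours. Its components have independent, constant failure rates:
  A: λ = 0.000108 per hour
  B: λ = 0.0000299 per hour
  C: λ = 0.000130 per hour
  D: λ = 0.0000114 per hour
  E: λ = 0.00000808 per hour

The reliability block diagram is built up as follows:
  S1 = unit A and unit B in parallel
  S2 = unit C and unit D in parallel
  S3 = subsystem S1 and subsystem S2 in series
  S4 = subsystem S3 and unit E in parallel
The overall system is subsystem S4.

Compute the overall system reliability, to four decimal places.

0.9995

R(A) = exp(−0.000108 × 2500) = 0.763379
R(B) = exp(−0.0000299 × 2500) = 0.927975
R(C) = exp(−0.000130 × 2500) = 0.722527
R(D) = exp(−0.0000114 × 2500) = 0.971902
R(E) = exp(−0.00000808 × 2500) = 0.980003
Parallel (A and B): 1 − (1 − 0.763379)(1 − 0.927975) = 0.982957
Parallel (C and D): 1 − (1 − 0.722527)(1 − 0.971902) = 0.992204
Series ([0.982957] and [0.992204]): 0.982957 × 0.992204 = 0.975294
Parallel ([0.975294] and E): 1 − (1 − 0.975294)(1 − 0.980003) = 0.9995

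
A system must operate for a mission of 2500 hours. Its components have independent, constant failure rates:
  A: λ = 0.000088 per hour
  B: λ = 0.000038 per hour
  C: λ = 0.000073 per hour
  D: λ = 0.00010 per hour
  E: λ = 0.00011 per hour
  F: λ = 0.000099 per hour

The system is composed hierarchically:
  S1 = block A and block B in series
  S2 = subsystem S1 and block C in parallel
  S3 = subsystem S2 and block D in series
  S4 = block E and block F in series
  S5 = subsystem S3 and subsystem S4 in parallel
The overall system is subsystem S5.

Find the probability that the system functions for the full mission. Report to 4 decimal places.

0.8957

R(A) = exp(−0.000088 × 2500) = 0.802519
R(B) = exp(−0.000038 × 2500) = 0.909373
R(C) = exp(−0.000073 × 2500) = 0.833185
R(D) = exp(−0.00010 × 2500) = 0.778801
R(E) = exp(−0.00011 × 2500) = 0.759572
R(F) = exp(−0.000099 × 2500) = 0.780750
Series (A and B): 0.802519 × 0.909373 = 0.729789
Parallel ([0.729789] and C): 1 − (1 − 0.729789)(1 − 0.833185) = 0.954925
Series ([0.954925] and D): 0.954925 × 0.778801 = 0.743697
Series (E and F): 0.759572 × 0.780750 = 0.593036
Parallel ([0.743697] and [0.593036]): 1 − (1 − 0.743697)(1 − 0.593036) = 0.8957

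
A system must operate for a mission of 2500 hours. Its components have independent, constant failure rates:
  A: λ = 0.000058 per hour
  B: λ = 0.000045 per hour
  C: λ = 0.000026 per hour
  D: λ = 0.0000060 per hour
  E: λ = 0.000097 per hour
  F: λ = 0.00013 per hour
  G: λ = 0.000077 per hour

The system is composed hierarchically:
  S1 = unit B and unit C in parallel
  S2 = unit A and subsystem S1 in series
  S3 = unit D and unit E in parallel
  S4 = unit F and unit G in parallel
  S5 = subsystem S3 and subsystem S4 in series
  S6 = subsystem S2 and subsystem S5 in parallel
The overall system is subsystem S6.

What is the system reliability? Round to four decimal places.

0.9927

R(A) = exp(−0.000058 × 2500) = 0.865022
R(B) = exp(−0.000045 × 2500) = 0.893597
R(C) = exp(−0.000026 × 2500) = 0.937067
R(D) = exp(−0.0000060 × 2500) = 0.985112
R(E) = exp(−0.000097 × 2500) = 0.784664
R(F) = exp(−0.00013 × 2500) = 0.722527
R(G) = exp(−0.000077 × 2500) = 0.824894
Parallel (B and C): 1 − (1 − 0.893597)(1 − 0.937067) = 0.993304
Series (A and [0.993304]): 0.865022 × 0.993304 = 0.859230
Parallel (D and E): 1 − (1 − 0.985112)(1 − 0.784664) = 0.996794
Parallel (F and G): 1 − (1 − 0.722527)(1 − 0.824894) = 0.951413
Series ([0.996794] and [0.951413]): 0.996794 × 0.951413 = 0.948363
Parallel ([0.859230] and [0.948363]): 1 − (1 − 0.859230)(1 − 0.948363) = 0.9927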